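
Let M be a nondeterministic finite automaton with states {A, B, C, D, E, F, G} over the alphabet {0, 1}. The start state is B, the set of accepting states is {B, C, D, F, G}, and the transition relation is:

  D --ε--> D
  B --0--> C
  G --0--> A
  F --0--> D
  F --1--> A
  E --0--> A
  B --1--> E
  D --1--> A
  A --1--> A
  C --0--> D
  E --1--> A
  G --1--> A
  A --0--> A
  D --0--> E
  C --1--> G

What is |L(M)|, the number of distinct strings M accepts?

The useful subgraph on states {B, C, D, G} is acyclic, so L(M) is finite; the longest accepting path visits 3 useful states, giving maximum string length 2.
Counting accepting paths from B by length: 1 of length 0, 1 of length 1, 2 of length 2. Total 4.

4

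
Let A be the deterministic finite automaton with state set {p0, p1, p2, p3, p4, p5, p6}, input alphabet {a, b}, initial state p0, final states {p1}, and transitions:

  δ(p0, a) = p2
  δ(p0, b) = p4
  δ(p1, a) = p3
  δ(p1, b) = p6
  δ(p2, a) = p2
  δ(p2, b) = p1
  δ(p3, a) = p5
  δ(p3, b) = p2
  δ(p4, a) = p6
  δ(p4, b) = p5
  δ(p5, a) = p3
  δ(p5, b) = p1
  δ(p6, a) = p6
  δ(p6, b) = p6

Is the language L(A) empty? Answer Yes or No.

The string ab is accepted: the run p0 → p2 → p1 ends in the accepting state p1.
Since at least one string is accepted, L(A) is not empty.

No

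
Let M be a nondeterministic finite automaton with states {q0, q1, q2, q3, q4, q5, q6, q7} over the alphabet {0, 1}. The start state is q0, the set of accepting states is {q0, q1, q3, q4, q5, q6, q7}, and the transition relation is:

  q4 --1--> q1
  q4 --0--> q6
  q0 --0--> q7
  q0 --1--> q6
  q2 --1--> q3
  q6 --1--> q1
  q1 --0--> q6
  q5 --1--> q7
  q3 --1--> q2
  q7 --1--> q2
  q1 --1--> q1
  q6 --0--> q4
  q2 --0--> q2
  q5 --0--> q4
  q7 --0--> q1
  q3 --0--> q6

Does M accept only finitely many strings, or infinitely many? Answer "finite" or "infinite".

infinite

State q1 is reachable from the start and can reach an accepting state, and it lies on the cycle q1 → q1.
Traversing that cycle any number of times yields accepted strings of unbounded length, so the language is infinite.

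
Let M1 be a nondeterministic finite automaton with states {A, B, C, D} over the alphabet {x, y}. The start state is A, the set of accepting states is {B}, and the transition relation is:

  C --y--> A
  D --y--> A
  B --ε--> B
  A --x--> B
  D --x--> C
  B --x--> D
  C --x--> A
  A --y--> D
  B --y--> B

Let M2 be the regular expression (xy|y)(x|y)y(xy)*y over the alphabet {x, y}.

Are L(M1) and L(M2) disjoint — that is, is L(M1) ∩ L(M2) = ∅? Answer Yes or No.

The string xyyyy is accepted by both M1 and M2.
Hence L(M1) ∩ L(M2) ≠ ∅.

No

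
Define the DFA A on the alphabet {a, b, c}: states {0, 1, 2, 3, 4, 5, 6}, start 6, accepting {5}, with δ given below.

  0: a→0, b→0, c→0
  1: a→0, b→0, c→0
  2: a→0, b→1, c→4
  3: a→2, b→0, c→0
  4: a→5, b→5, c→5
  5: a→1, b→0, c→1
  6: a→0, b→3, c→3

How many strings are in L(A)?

6

The useful subgraph on states {2, 3, 4, 5, 6} is acyclic, so L(A) is finite; the longest accepting path visits 5 useful states, giving maximum string length 4.
Counting accepting paths from 6 by length: 6 of length 4. Total 6.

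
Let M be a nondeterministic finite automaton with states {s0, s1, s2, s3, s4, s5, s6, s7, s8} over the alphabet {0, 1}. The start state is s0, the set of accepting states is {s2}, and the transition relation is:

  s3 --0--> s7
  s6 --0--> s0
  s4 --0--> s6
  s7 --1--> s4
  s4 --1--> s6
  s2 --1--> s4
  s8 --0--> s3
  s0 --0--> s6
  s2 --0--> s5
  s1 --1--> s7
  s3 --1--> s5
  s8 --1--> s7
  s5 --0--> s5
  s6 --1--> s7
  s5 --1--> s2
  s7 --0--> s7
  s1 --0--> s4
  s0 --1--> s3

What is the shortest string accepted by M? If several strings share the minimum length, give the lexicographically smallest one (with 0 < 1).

A breadth-first search from s0 reaches an accepting state first via the path s0 → s3 → s5 → s2 on input 111.
No string of length < 3 is accepted (BFS exhausts all shorter strings without reaching an accepting state), and 111 is the lexicographically least accepting string of length 3.

111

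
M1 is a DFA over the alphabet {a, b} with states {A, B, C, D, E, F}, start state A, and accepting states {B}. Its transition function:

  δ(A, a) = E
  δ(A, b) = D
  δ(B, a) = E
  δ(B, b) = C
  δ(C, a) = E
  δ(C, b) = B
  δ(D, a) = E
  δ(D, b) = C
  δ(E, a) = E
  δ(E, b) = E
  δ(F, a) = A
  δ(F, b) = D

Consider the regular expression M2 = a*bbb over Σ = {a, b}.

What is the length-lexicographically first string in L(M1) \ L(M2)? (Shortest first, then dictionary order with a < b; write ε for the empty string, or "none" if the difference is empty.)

bbbbb

The string bbbbb is accepted by M1 but not by M2.
No shorter string lies in the difference, and bbbbb is the lexicographically first length-5 string in L(M1) \ L(M2).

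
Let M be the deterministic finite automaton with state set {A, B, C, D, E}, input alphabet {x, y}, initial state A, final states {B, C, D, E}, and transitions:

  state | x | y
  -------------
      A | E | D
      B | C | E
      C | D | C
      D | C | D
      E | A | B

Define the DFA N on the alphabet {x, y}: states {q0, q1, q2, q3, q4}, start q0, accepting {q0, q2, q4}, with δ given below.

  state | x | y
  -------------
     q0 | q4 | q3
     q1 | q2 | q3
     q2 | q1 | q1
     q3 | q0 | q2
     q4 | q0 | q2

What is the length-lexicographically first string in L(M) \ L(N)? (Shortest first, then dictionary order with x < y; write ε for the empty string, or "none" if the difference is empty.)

y

The string y is accepted by M but not by N.
No shorter string lies in the difference, and y is the lexicographically first length-1 string in L(M) \ L(N).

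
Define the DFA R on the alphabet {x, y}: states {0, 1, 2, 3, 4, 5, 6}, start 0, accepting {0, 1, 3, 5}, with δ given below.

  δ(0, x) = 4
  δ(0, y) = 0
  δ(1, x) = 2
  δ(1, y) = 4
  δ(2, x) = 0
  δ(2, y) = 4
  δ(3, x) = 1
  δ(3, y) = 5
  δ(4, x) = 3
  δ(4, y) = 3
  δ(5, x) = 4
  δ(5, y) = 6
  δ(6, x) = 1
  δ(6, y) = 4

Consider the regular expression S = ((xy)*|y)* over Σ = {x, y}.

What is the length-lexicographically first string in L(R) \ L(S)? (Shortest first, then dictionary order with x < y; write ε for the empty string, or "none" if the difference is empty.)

The string xx is accepted by R but not by S.
No shorter string lies in the difference, and xx is the lexicographically first length-2 string in L(R) \ L(S).

xx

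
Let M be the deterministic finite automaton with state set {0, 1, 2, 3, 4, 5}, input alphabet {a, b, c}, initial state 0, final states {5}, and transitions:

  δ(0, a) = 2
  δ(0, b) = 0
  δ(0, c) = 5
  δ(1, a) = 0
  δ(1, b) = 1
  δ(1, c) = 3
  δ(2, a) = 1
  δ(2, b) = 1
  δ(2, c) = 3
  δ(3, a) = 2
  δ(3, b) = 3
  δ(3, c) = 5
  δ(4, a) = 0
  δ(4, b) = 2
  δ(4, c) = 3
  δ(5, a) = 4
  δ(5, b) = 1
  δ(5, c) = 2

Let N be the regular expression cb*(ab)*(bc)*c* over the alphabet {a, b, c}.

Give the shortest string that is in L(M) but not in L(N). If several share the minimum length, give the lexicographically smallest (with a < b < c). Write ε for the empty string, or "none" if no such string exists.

bc

The string bc is accepted by M but not by N.
No shorter string lies in the difference, and bc is the lexicographically first length-2 string in L(M) \ L(N).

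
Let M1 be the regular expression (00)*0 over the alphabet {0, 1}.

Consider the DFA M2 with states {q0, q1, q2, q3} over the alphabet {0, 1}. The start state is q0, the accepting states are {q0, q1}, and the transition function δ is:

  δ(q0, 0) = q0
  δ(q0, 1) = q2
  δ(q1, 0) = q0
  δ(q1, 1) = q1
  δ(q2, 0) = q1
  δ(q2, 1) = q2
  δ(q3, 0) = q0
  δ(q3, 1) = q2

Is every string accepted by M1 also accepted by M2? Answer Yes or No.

Converting the expression M1 to a DFA (subset construction, then merging equivalent states) gives the minimal DFA with states {r0, r1, r2}, start state r0, accepting states {r1} and transitions r0: 0→r1, 1→r2; r1: 0→r0, 1→r2; r2: 0→r2, 1→r2.
Exploring the product automaton M1 × M2 from the start pair (r0, q0), following both machines on each input symbol, reaches 5 state pairs: (r0, q0), (r1, q0), (r2, q2), (r2, q1), (r2, q0).
M1 accepts in {r1} and M2 accepts in {q0, q1}. The reachable pairs whose M1-component is accepting are (r1, q0); in each of them the M2-component is accepting too, so the product for L(M1) \ L(M2) (M1-component accepting, M2-component rejecting) has no reachable accepting pair and the difference is empty.
Hence every string in L(M1) is also in L(M2).

Yes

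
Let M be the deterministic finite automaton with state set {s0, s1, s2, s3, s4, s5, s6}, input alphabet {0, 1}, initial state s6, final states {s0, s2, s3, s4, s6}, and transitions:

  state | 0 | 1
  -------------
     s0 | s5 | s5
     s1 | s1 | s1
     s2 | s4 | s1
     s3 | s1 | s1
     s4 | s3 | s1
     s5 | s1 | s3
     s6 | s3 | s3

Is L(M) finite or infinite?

The useful states (reachable from s6 and able to reach an accepting state) are {s3, s6}.
Restricted to these states the transition graph has no cycle, so every accepting path has bounded length and L is finite.

finite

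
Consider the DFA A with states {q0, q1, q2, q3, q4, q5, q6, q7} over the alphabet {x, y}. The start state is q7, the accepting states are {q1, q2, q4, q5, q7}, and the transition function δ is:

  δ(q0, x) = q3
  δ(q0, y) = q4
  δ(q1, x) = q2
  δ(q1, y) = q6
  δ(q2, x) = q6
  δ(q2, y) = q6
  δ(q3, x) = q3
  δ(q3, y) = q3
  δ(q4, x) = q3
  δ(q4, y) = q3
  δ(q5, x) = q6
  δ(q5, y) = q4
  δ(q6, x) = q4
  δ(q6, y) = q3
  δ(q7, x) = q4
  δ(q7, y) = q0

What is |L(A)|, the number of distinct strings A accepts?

3

The useful subgraph on states {q0, q4, q7} is acyclic, so L(A) is finite; the longest accepting path visits 3 useful states, giving maximum string length 2.
Counting accepting paths from q7 by length: 1 of length 0, 1 of length 1, 1 of length 2. Total 3.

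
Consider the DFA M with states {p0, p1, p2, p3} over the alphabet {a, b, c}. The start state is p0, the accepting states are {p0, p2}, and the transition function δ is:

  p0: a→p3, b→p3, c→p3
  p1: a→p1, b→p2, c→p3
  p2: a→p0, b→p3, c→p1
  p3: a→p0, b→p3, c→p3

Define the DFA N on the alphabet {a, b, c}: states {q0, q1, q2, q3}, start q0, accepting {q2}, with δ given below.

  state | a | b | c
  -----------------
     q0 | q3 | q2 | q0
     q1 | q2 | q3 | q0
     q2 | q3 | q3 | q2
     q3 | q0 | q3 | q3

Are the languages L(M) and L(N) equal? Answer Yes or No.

The empty string ε is accepted by M but rejected by N.
So L(M) ≠ L(N).

No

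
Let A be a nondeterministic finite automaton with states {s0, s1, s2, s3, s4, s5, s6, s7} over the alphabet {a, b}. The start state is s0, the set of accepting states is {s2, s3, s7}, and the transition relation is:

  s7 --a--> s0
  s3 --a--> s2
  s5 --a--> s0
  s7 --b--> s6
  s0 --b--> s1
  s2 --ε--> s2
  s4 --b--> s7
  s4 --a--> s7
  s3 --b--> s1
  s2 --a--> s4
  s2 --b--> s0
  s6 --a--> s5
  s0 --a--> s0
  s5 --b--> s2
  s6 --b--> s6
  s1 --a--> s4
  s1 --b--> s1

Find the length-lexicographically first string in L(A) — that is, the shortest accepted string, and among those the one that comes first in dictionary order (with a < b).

baa

A breadth-first search from s0 reaches an accepting state first via the path s0 → s1 → s4 → s7 on input baa.
No string of length < 3 is accepted (BFS exhausts all shorter strings without reaching an accepting state), and baa is the lexicographically least accepting string of length 3.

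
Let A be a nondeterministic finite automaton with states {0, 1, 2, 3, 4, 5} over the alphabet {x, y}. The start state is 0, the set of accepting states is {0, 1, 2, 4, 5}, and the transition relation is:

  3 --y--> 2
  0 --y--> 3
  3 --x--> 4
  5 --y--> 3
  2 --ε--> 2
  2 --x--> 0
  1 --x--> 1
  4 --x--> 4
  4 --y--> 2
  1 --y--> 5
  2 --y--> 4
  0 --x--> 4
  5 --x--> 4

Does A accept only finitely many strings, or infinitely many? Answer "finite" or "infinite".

State 0 is reachable from the start and can reach an accepting state, and it lies on the cycle 0 → 3 → 2 → 0.
Traversing that cycle any number of times yields accepted strings of unbounded length, so the language is infinite.

infinite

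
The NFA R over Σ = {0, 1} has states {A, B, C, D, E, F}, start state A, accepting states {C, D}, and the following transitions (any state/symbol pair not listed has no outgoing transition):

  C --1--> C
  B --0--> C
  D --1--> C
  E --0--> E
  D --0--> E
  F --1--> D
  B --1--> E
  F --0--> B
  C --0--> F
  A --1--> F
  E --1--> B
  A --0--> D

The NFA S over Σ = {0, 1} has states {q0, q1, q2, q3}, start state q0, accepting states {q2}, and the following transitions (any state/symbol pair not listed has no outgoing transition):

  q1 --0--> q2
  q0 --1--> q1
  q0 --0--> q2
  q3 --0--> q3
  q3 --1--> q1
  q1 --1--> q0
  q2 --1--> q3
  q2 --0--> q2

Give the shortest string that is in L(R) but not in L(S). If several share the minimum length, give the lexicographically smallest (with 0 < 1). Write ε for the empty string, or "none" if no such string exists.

The string 01 is accepted by R but not by S.
No shorter string lies in the difference, and 01 is the lexicographically first length-2 string in L(R) \ L(S).

01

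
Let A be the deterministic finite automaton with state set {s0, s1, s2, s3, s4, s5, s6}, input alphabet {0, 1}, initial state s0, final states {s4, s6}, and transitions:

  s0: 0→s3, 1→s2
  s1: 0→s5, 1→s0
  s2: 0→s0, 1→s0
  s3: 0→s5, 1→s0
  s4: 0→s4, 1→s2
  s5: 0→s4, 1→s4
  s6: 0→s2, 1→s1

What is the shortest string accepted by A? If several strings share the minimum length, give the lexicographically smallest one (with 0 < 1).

000

A breadth-first search from s0 reaches an accepting state first via the path s0 → s3 → s5 → s4 on input 000.
No string of length < 3 is accepted (BFS exhausts all shorter strings without reaching an accepting state), and 000 is the lexicographically least accepting string of length 3.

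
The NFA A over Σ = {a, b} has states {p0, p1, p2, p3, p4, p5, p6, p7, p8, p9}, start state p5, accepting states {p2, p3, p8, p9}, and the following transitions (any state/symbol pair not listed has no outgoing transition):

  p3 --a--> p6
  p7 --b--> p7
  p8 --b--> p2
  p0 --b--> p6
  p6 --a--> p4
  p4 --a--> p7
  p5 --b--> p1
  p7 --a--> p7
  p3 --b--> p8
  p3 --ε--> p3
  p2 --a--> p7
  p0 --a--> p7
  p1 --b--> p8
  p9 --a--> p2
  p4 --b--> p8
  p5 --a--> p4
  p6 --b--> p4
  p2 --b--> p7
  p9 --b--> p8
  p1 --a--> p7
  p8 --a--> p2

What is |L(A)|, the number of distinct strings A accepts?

6

The useful subgraph on states {p1, p2, p4, p5, p8} is acyclic, so L(A) is finite; the longest accepting path visits 4 useful states, giving maximum string length 3.
Counting accepting paths from p5 by length: 2 of length 2, 4 of length 3. Total 6.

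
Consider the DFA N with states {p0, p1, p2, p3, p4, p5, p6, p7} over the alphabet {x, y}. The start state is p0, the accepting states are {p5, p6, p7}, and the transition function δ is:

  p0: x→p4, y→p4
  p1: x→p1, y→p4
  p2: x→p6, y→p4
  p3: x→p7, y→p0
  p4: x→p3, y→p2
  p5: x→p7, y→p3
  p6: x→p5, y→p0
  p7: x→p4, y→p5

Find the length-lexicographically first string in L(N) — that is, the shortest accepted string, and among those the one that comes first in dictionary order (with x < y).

xxx

A breadth-first search from p0 reaches an accepting state first via the path p0 → p4 → p3 → p7 on input xxx.
No string of length < 3 is accepted (BFS exhausts all shorter strings without reaching an accepting state), and xxx is the lexicographically least accepting string of length 3.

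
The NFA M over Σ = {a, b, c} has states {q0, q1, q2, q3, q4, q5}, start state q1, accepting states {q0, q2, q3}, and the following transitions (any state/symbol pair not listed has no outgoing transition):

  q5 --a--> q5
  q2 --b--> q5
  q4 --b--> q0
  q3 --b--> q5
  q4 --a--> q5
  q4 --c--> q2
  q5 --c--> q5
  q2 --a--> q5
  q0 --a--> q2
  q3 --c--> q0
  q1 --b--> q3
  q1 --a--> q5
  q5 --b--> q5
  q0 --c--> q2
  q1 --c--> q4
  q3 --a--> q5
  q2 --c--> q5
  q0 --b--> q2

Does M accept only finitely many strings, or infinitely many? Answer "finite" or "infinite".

The useful states (reachable from q1 and able to reach an accepting state) are {q0, q1, q2, q3, q4}.
Restricted to these states the transition graph has no cycle, so every accepting path has bounded length and L is finite.

finite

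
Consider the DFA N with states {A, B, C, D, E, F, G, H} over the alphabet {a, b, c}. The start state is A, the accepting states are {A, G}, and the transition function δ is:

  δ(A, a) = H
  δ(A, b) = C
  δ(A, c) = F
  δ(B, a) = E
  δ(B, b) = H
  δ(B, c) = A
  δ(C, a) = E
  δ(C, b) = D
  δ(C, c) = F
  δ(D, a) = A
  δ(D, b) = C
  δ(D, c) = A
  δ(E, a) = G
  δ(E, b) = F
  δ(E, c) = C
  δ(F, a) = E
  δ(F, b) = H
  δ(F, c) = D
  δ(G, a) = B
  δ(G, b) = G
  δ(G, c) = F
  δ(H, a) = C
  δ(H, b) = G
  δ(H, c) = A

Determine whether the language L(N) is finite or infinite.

State A is reachable from the start and can reach an accepting state, and it lies on the cycle A → C → D → A.
Traversing that cycle any number of times yields accepted strings of unbounded length, so the language is infinite.

infinite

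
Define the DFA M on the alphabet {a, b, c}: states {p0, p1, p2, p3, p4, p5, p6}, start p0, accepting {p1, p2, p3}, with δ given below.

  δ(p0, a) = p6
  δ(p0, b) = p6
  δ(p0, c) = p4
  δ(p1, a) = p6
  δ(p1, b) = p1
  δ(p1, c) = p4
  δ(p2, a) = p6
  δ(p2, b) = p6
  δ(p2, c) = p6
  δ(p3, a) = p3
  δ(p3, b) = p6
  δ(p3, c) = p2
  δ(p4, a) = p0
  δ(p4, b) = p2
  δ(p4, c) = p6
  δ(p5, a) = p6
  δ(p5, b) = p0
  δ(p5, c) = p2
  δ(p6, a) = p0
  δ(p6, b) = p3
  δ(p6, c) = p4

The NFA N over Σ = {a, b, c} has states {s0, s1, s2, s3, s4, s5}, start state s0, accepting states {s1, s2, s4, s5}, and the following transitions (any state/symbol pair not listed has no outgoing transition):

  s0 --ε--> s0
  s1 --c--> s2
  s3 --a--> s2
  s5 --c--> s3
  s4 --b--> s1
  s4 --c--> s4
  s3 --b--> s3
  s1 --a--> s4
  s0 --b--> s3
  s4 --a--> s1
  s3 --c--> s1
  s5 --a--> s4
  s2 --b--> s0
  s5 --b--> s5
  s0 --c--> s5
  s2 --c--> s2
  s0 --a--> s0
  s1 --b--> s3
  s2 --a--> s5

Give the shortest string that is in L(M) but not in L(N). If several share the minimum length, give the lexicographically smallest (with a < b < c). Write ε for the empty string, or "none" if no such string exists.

The string ab is accepted by M but not by N.
No shorter string lies in the difference, and ab is the lexicographically first length-2 string in L(M) \ L(N).

ab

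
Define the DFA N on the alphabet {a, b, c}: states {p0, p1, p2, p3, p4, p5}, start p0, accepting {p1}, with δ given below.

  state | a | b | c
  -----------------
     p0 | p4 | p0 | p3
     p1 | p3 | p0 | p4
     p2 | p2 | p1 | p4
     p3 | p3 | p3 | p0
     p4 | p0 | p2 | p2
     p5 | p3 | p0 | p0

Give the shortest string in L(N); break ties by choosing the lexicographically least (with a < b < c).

A breadth-first search from p0 reaches an accepting state first via the path p0 → p4 → p2 → p1 on input abb.
No string of length < 3 is accepted (BFS exhausts all shorter strings without reaching an accepting state), and abb is the lexicographically least accepting string of length 3.

abb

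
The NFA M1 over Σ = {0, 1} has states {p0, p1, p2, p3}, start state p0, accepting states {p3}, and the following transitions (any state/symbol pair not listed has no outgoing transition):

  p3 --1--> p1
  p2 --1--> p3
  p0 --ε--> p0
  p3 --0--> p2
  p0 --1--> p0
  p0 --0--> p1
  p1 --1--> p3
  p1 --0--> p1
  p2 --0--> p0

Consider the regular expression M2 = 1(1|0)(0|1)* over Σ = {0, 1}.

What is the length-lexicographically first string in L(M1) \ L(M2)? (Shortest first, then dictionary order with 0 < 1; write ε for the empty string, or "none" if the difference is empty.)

01

The string 01 is accepted by M1 but not by M2.
No shorter string lies in the difference, and 01 is the lexicographically first length-2 string in L(M1) \ L(M2).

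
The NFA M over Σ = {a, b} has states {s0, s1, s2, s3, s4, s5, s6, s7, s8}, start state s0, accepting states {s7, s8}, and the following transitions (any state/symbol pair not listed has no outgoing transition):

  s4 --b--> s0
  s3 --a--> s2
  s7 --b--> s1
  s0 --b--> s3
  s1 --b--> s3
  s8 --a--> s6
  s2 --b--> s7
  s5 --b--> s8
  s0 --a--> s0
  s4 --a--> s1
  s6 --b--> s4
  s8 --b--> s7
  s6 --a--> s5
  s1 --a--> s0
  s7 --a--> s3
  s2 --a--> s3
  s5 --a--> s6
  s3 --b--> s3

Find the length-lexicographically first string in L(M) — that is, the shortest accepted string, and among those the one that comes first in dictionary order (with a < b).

bab

A breadth-first search from s0 reaches an accepting state first via the path s0 → s3 → s2 → s7 on input bab.
No string of length < 3 is accepted (BFS exhausts all shorter strings without reaching an accepting state), and bab is the lexicographically least accepting string of length 3.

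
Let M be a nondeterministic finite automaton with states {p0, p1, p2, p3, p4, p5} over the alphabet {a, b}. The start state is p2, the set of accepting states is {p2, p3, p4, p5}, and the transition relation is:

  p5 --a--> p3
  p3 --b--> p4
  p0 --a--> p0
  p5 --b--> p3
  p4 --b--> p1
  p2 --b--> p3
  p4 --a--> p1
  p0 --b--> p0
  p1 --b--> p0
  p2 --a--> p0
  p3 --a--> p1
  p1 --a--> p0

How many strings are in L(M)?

3

The useful subgraph on states {p2, p3, p4} is acyclic, so L(M) is finite; the longest accepting path visits 3 useful states, giving maximum string length 2.
Counting accepting paths from p2 by length: 1 of length 0, 1 of length 1, 1 of length 2. Total 3.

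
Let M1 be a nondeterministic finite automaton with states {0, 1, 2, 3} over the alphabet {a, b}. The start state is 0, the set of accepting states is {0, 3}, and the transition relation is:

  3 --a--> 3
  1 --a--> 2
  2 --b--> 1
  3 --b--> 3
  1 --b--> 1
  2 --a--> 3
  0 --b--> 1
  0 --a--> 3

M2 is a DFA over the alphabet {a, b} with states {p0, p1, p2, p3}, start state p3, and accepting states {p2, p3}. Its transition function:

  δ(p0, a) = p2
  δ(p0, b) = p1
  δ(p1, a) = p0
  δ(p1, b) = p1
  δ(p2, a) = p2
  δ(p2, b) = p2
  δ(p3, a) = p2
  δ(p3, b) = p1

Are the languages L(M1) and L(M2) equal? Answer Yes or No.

Exploring the product automaton M1 × M2 from the start pair (0, p3), following both machines on each input symbol, reaches 4 state pairs: (0, p3), (3, p2), (1, p1), (2, p0).
M1 accepts in {0, 3} and M2 accepts in {p2, p3}. In every reachable pair the two components are either both accepting — (0, p3), (3, p2) — or both non-accepting, so no string is accepted by exactly one of the machines: L(M1) \ L(M2) and L(M2) \ L(M1) are both empty.
Hence every string is accepted by M1 iff it is accepted by M2, and the two languages coincide.

Yes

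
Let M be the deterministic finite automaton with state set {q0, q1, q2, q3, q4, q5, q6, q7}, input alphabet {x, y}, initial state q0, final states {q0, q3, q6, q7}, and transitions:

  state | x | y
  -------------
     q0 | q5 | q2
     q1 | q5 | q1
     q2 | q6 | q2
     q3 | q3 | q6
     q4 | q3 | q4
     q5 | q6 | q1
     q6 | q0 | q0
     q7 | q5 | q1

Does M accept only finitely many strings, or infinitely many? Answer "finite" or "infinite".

State q2 is reachable from the start and can reach an accepting state, and it lies on the cycle q2 → q2.
Traversing that cycle any number of times yields accepted strings of unbounded length, so the language is infinite.

infinite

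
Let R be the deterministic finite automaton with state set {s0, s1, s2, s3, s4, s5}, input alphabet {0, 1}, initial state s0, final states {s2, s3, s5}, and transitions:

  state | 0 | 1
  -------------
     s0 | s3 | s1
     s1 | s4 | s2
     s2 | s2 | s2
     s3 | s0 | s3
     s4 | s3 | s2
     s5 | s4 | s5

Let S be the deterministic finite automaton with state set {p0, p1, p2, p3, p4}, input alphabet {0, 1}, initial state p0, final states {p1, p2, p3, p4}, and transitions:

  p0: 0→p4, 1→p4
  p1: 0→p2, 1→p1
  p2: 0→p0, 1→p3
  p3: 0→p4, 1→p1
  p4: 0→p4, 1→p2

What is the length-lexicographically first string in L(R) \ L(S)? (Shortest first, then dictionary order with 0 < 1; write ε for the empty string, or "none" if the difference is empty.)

The string 110 is accepted by R but not by S.
No shorter string lies in the difference, and 110 is the lexicographically first length-3 string in L(R) \ L(S).

110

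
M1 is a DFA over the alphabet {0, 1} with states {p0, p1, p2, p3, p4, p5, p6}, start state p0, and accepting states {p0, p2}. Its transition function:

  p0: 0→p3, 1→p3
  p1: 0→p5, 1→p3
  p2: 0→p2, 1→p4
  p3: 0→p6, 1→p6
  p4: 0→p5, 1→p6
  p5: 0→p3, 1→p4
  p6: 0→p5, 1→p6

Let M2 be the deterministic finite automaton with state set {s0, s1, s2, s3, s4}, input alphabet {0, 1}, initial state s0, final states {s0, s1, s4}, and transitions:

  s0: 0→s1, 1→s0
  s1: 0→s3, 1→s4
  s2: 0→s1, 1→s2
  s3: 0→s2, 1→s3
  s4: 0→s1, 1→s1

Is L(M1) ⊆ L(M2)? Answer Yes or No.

Yes

Exploring the product automaton M1 × M2 from the start pair (p0, s0), following both machines on each input symbol, reaches 16 state pairs: (p0, s0), (p3, s1), (p3, s0), (p6, s3), (p6, s4), (p6, s1), (p6, s0), (p5, s2), (p5, s1), (p5, s3), (p4, s2), (p3, s3), (p4, s4), (p3, s2), (p4, s3), (p6, s2).
M1 accepts in {p0, p2} and M2 accepts in {s0, s1, s4}. The reachable pairs whose M1-component is accepting are (p0, s0); in each of them the M2-component is accepting too, so the product for L(M1) \ L(M2) (M1-component accepting, M2-component rejecting) has no reachable accepting pair and the difference is empty.
Hence every string in L(M1) is also in L(M2).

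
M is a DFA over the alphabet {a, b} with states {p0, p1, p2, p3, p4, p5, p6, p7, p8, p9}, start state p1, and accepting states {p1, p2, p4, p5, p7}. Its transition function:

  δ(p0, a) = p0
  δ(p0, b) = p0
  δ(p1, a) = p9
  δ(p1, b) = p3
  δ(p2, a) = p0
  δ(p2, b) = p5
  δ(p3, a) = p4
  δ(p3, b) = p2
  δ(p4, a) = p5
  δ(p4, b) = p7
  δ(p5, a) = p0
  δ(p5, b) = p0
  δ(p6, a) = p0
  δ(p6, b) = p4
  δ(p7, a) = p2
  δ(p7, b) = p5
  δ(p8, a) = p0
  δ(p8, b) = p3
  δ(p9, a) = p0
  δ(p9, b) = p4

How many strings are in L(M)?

The useful subgraph on states {p1, p2, p3, p4, p5, p7, p9} is acyclic, so L(M) is finite; the longest accepting path visits 6 useful states, giving maximum string length 5.
Counting accepting paths from p1 by length: 1 of length 0, 3 of length 2, 5 of length 3, 4 of length 4, 2 of length 5. Total 15.

15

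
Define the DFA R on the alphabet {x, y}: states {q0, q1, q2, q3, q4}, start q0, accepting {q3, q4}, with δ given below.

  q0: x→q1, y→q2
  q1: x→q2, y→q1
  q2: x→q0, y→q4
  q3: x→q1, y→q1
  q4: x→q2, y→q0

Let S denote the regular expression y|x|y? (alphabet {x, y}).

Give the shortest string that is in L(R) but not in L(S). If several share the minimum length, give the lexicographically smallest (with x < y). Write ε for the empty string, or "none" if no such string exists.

The string yy is accepted by R but not by S.
No shorter string lies in the difference, and yy is the lexicographically first length-2 string in L(R) \ L(S).

yy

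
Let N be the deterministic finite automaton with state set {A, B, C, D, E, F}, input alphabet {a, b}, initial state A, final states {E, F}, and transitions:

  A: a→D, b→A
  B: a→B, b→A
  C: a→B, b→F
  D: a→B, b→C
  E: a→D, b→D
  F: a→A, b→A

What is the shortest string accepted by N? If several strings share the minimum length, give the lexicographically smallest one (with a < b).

abb

A breadth-first search from A reaches an accepting state first via the path A → D → C → F on input abb.
No string of length < 3 is accepted (BFS exhausts all shorter strings without reaching an accepting state), and abb is the lexicographically least accepting string of length 3.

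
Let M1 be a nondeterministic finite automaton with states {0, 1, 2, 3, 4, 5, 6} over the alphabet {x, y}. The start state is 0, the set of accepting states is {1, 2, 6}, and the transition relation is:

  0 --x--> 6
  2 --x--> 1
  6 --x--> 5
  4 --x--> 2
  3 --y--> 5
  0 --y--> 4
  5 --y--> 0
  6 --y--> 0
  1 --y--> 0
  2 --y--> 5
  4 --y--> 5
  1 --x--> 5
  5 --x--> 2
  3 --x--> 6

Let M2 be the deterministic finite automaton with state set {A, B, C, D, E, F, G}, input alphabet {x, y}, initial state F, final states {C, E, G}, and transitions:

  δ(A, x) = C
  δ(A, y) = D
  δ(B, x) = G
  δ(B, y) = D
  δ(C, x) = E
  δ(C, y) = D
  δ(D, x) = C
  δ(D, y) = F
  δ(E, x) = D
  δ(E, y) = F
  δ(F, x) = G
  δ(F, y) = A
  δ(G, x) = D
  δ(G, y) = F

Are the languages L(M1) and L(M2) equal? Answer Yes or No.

Exploring the product automaton M1 × M2 from the start pair (0, F), following both machines on each input symbol, reaches 6 state pairs: (0, F), (6, G), (4, A), (5, D), (2, C), (1, E).
M1 accepts in {1, 2, 6} and M2 accepts in {C, E, G}. In every reachable pair the two components are either both accepting — (6, G), (2, C), (1, E) — or both non-accepting, so no string is accepted by exactly one of the machines: L(M1) \ L(M2) and L(M2) \ L(M1) are both empty.
Hence every string is accepted by M1 iff it is accepted by M2, and the two languages coincide.

Yes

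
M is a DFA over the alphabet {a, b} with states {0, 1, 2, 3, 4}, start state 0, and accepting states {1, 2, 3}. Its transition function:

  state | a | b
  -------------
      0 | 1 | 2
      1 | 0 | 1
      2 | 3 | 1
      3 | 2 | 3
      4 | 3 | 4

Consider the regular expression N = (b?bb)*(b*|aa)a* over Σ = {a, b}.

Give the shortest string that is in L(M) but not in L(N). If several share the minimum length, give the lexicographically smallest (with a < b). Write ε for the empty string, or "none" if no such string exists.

ab

The string ab is accepted by M but not by N.
No shorter string lies in the difference, and ab is the lexicographically first length-2 string in L(M) \ L(N).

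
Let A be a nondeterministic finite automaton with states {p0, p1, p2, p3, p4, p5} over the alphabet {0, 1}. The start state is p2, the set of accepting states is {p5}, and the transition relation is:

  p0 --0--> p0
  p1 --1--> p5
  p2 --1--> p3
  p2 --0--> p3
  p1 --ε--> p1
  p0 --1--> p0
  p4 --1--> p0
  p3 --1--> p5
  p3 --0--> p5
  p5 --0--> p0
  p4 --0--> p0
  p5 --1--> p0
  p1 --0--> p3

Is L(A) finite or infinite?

finite

The useful states (reachable from p2 and able to reach an accepting state) are {p2, p3, p5}.
Restricted to these states the transition graph has no cycle, so every accepting path has bounded length and L is finite.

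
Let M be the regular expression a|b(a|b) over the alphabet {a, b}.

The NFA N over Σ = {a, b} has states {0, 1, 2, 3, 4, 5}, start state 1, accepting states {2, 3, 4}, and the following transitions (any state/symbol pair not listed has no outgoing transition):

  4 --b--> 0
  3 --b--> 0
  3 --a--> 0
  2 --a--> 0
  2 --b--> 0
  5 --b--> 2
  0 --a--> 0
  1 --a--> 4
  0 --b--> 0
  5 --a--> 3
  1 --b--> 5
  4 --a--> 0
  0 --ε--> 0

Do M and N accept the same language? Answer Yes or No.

Yes

Converting the expression M to a DFA (subset construction, then merging equivalent states) gives the minimal DFA with states {m0, m1, m2, m3}, start state m0, accepting states {m1} and transitions m0: a→m1, b→m2; m1: a→m3, b→m3; m2: a→m1, b→m1; m3: a→m3, b→m3.
Exploring the product automaton M × N from the start pair (m0, 1), following both machines on each input symbol, reaches 6 state pairs: (m0, 1), (m1, 4), (m2, 5), (m3, 0), (m1, 3), (m1, 2).
M accepts in {m1} and N accepts in {2, 3, 4}. In every reachable pair the two components are either both accepting — (m1, 4), (m1, 3), (m1, 2) — or both non-accepting, so no string is accepted by exactly one of the machines: L(M) \ L(N) and L(N) \ L(M) are both empty.
Hence every string is accepted by M iff it is accepted by N, and the two languages coincide.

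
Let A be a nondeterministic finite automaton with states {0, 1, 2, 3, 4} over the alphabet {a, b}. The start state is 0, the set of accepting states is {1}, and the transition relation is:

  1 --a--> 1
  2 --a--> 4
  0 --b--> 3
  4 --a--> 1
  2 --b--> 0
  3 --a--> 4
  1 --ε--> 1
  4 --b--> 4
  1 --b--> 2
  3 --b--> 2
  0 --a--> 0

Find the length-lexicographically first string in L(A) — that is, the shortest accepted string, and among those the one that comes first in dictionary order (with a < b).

baa

A breadth-first search from 0 reaches an accepting state first via the path 0 → 3 → 4 → 1 on input baa.
No string of length < 3 is accepted (BFS exhausts all shorter strings without reaching an accepting state), and baa is the lexicographically least accepting string of length 3.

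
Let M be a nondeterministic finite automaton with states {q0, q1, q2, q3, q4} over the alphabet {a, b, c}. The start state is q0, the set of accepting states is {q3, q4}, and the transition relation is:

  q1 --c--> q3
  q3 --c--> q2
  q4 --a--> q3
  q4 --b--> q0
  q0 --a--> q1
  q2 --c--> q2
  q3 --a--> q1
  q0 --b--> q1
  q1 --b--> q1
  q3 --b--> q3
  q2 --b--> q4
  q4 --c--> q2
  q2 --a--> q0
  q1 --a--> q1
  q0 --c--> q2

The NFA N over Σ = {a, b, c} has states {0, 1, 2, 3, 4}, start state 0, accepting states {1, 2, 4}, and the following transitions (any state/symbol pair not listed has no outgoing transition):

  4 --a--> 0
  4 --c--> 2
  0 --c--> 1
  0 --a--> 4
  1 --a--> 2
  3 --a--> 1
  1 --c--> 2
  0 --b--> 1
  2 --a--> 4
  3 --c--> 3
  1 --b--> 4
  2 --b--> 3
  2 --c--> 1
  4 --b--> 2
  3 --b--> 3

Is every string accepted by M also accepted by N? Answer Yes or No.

The string acb is in L(M) but not in L(N).
So L(M) ⊄ L(N).

No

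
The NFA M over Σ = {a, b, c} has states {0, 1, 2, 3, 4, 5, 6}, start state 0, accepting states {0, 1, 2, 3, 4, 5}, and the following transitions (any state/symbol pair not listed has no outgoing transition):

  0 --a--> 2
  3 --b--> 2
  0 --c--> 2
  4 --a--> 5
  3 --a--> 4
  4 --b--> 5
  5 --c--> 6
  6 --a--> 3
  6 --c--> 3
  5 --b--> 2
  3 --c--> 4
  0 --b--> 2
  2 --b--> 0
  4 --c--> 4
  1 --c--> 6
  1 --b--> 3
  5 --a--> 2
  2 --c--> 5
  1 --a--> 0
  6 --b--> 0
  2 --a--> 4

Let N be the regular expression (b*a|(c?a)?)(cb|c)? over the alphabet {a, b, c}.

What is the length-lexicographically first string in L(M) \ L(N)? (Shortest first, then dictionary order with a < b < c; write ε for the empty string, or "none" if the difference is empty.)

The string b is accepted by M but not by N.
No shorter string lies in the difference, and b is the lexicographically first length-1 string in L(M) \ L(N).

b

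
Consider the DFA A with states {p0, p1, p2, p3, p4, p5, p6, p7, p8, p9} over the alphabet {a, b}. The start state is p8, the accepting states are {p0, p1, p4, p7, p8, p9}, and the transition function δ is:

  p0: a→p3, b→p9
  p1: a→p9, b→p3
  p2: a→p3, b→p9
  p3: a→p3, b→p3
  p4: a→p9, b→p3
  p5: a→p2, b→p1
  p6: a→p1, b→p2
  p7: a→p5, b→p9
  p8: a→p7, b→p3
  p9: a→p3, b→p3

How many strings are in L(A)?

6

The useful subgraph on states {p1, p2, p5, p7, p8, p9} is acyclic, so L(A) is finite; the longest accepting path visits 5 useful states, giving maximum string length 4.
Counting accepting paths from p8 by length: 1 of length 0, 1 of length 1, 1 of length 2, 1 of length 3, 2 of length 4. Total 6.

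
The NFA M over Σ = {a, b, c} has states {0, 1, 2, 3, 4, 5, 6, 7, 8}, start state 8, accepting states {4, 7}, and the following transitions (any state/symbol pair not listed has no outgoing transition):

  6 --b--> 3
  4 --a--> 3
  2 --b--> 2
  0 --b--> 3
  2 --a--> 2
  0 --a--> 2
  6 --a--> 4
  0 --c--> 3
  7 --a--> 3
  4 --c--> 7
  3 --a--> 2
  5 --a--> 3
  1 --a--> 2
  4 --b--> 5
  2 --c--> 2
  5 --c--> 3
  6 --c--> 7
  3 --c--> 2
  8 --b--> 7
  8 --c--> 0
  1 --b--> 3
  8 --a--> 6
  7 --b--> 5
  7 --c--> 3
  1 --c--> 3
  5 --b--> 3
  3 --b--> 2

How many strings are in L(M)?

4

The useful subgraph on states {4, 6, 7, 8} is acyclic, so L(M) is finite; the longest accepting path visits 4 useful states, giving maximum string length 3.
Counting accepting paths from 8 by length: 1 of length 1, 2 of length 2, 1 of length 3. Total 4.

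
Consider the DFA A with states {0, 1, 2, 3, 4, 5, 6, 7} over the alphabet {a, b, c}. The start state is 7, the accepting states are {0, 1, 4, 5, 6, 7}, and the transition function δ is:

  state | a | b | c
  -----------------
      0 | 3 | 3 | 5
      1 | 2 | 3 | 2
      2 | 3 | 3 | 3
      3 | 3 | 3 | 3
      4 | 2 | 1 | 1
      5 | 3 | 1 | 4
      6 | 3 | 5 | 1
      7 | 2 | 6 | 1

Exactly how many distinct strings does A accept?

The useful subgraph on states {1, 4, 5, 6, 7} is acyclic, so L(A) is finite; the longest accepting path visits 5 useful states, giving maximum string length 4.
Counting accepting paths from 7 by length: 1 of length 0, 2 of length 1, 2 of length 2, 2 of length 3, 2 of length 4. Total 9.

9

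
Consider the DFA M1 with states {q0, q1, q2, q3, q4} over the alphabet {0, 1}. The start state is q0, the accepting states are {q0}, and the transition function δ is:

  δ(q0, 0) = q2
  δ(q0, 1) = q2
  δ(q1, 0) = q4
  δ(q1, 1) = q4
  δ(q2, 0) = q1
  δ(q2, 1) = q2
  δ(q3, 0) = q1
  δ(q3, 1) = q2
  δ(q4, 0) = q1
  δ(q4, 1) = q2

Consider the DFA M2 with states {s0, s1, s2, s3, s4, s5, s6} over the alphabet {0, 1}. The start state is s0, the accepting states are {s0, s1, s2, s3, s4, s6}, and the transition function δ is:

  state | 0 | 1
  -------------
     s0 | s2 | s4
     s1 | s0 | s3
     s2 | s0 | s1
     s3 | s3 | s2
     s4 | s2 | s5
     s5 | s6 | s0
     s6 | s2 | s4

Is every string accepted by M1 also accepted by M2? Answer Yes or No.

Yes

Exploring the product automaton M1 × M2 from the start pair (q0, s0), following both machines on each input symbol, reaches 16 state pairs: (q0, s0), (q2, s2), (q2, s4), (q1, s0), (q2, s1), (q1, s2), (q2, s5), (q4, s2), (q4, s4), (q2, s3), (q4, s0), (q4, s1), (q1, s6), (q2, s0), (q1, s3), (q4, s3).
M1 accepts in {q0} and M2 accepts in {s0, s1, s2, s3, s4, s6}. The reachable pairs whose M1-component is accepting are (q0, s0); in each of them the M2-component is accepting too, so the product for L(M1) \ L(M2) (M1-component accepting, M2-component rejecting) has no reachable accepting pair and the difference is empty.
Hence every string in L(M1) is also in L(M2).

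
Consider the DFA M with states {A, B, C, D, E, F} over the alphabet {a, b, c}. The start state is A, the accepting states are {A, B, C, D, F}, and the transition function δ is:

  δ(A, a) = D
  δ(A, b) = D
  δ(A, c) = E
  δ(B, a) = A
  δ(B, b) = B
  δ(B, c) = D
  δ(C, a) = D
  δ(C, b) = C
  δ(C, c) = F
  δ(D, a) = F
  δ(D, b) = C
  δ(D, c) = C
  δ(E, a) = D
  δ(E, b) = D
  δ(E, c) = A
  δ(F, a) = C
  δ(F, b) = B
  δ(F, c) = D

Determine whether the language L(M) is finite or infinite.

infinite

State C is reachable from the start and can reach an accepting state, and it lies on the cycle C → C.
Traversing that cycle any number of times yields accepted strings of unbounded length, so the language is infinite.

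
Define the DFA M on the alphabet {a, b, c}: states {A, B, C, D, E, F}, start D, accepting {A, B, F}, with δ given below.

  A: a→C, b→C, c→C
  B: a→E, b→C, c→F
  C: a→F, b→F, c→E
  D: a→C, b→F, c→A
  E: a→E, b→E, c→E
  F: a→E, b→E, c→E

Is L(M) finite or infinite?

The useful states (reachable from D and able to reach an accepting state) are {A, C, D, F}.
Restricted to these states the transition graph has no cycle, so every accepting path has bounded length and L is finite.

finite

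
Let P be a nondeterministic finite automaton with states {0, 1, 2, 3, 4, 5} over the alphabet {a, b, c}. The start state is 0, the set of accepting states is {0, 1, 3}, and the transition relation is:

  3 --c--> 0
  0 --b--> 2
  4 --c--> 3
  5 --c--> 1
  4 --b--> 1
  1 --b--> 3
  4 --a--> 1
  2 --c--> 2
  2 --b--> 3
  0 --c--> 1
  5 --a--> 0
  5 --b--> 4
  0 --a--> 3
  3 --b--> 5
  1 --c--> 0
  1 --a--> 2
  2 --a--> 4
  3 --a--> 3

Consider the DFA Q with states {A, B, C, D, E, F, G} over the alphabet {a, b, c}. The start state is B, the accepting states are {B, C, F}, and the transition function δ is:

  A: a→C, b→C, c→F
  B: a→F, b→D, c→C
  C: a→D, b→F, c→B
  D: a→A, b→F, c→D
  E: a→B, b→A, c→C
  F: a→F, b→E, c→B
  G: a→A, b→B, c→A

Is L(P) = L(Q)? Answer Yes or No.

Exploring the product automaton P × Q from the start pair (0, B), following both machines on each input symbol, reaches 6 state pairs: (0, B), (3, F), (2, D), (1, C), (5, E), (4, A).
P accepts in {0, 1, 3} and Q accepts in {B, C, F}. In every reachable pair the two components are either both accepting — (0, B), (3, F), (1, C) — or both non-accepting, so no string is accepted by exactly one of the machines: L(P) \ L(Q) and L(Q) \ L(P) are both empty.
Hence every string is accepted by P iff it is accepted by Q, and the two languages coincide.

Yes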